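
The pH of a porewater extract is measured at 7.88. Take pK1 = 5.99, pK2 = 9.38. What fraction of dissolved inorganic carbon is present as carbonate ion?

α₂ = 0.0303

α₂ = 1 / (1 + [H⁺]/K2 + [H⁺]²/(K1K2)) = 1 / (1 + 10^+1.50 + 10^-0.39)
   = 1 / (1 + 31.623 + 0.40738) = 1/33.030 = 0.03028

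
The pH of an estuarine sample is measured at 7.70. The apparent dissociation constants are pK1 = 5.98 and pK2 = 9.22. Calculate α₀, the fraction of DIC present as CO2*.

α₀ = 1 / (1 + K1/[H⁺] + K1K2/[H⁺]²) = 1 / (1 + 10^+1.72 + 10^+0.20)
   = 1 / (1 + 52.481 + 1.5849) = 1/55.066 = 0.01816

α₀ = 0.0182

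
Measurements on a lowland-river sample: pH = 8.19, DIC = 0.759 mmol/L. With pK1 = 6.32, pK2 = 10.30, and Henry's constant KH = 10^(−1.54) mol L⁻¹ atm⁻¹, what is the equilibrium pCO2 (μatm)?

pCO2 = 348 μatm

α₀ = 1 / (1 + K1/[H⁺] + K1K2/[H⁺]²) = 1 / (1 + 10^+1.87 + 10^-0.24)
   = 1 / (1 + 74.131 + 0.57544) = 1/75.706 = 0.01321
[CO2*] = α₀ × DIC = 0.01321 × 0.759 = 0.01003 mmol/L = 10.03 μmol/L
pCO2 = [CO2*]/KH = 1.003×10^-5 / 2.884×10^-2 = 348 μatm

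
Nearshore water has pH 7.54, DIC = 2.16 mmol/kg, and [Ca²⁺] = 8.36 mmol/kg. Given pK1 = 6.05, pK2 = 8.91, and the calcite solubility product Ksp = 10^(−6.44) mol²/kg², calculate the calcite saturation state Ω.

α₂ = 1 / (1 + [H⁺]/K2 + [H⁺]²/(K1K2)) = 1 / (1 + 10^+1.37 + 10^-0.12)
   = 1 / (1 + 23.442 + 0.75858) = 1/25.201 = 0.03968
[CO3²⁻] = α₂ × DIC = 0.03968 × 2.16 = 0.08571 mmol/kg
Ksp = 10^(−6.44) = 3.631×10^-7
Ω = [Ca²⁺][CO3²⁻]/Ksp = (8.36×10^-3)(8.571×10^-5) / 3.631×10^-7 = 1.97

Ω = 1.97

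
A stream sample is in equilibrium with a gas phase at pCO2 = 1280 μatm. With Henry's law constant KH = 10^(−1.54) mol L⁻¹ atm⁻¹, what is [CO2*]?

KH = 10^(−1.54) = 2.884×10^-2 mol L⁻¹ atm⁻¹
[CO2*] = KH · pCO2 = 2.884×10^-2 × 1280×10^-6 atm = 3.69×10^-5 mol/L

[CO2*] = 36.9 μmol/L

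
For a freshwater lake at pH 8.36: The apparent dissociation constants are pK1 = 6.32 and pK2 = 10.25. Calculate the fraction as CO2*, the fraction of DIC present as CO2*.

α₀ = 1 / (1 + K1/[H⁺] + K1K2/[H⁺]²) = 1 / (1 + 10^+2.04 + 10^+0.15)
   = 1 / (1 + 109.65 + 1.4125) = 1/112.06 = 0.008924

α₀ = 0.00892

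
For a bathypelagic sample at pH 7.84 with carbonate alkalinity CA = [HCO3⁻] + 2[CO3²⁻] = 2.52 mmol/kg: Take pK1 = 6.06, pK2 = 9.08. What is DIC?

CA = [HCO3⁻] + 2[CO3²⁻] = (α₁ + 2α₂)·DIC
At pH 7.84: [H⁺]/K1 = 10^-1.78 = 0.016596, K2/[H⁺] = 10^-1.24 = 0.057544
α₁ = 1/(1 + 0.016596 + 0.057544) = 1/1.0741 = 0.9310; α₂ = α₁·K2/[H⁺] = 0.05357
α₁ + 2α₂ = 1.0381
DIC = CA / (α₁ + 2α₂) = 2.52 / 1.0381 = 2.43 mmol/kg

DIC = 2.43 mmol/kg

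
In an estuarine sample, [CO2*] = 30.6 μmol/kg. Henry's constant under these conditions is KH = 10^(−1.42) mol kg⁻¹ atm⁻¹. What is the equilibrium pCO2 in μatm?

KH = 10^(−1.42) = 3.802×10^-2 mol kg⁻¹ atm⁻¹
pCO2 = [CO2*]/KH = 30.6×10^-6 / 3.802×10^-2 = 8.05×10^-4 atm = 805 μatm

pCO2 = 805 μatm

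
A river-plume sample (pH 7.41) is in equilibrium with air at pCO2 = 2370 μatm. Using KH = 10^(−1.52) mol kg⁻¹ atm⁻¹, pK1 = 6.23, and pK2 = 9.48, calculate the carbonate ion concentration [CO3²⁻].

[CO3²⁻] = 9.22 μmol/kg

[CO2*] = KH · pCO2 = 10^(−1.52) × 2370×10^-6 = 7.157×10^-5 mol/kg
α₀ = 1/(1 + K1/[H⁺] + K1K2/[H⁺]²) = 1/(1 + 10^+1.18 + 10^-0.89) = 0.06148
DIC = [CO2*]/α₀ = 7.157×10^-5 / 0.06148 = 1.164 mmol/kg
[CO3²⁻] = α₂·DIC; α₂ = 0.007921, so [CO3²⁻] = 0.007921 × 1.164 = 0.00922 mmol/kg = 9.22 μmol/kg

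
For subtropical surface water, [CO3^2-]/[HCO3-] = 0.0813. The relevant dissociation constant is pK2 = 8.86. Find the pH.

pH = 7.77

From K2 = [H⁺][CO3^2-]/[HCO3-]:  pH = pK2 + log₁₀([CO3^2-]/[HCO3-])
log₁₀(0.0813) = -1.090
pH = 8.86 + (-1.090) = 7.77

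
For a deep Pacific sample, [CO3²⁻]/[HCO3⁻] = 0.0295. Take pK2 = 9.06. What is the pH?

From K2 = [H⁺][CO3²⁻]/[HCO3⁻]:  pH = pK2 + log₁₀([CO3²⁻]/[HCO3⁻])
log₁₀(0.0295) = -1.530
pH = 9.06 + (-1.530) = 7.53

pH = 7.53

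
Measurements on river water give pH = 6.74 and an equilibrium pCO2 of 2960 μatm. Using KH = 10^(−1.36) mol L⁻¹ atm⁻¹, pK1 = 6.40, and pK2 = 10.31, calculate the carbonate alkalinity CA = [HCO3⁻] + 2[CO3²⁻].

[CO2*] = KH · pCO2 = 10^(−1.36) × 2960×10^-6 = 1.292×10^-4 mol/L
α₀ = 1/(1 + K1/[H⁺] + K1K2/[H⁺]²) = 1/(1 + 10^+0.34 + 10^-3.23) = 0.3136
DIC = [CO2*]/α₀ = 1.292×10^-4 / 0.3136 = 0.4120 mmol/L
CA = (α₁ + 2α₂)·DIC = (0.6862 + 2×0.0001847) × 0.4120 = 0.283 mmol/L

CA = 0.283 mmol/L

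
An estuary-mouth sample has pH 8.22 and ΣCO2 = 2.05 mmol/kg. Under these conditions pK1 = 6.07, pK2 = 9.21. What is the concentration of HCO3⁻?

α₁ = 1 / (1 + [H⁺]/K1 + K2/[H⁺]) = 1 / (1 + 10^-2.15 + 10^-0.99)
   = 1 / (1 + 0.0070795 + 0.10233) = 1/1.1094 = 0.9014
[HCO3⁻] = α₁ × DIC = 0.9014 × 2.05 = 1.85 mmol/kg

[HCO3⁻] = 1.85 mmol/kg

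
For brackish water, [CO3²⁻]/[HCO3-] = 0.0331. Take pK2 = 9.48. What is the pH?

pH = 8.00

From K2 = [H⁺][CO3²⁻]/[HCO3-]:  pH = pK2 + log₁₀([CO3²⁻]/[HCO3-])
log₁₀(0.0331) = -1.480
pH = 9.48 + (-1.480) = 8.00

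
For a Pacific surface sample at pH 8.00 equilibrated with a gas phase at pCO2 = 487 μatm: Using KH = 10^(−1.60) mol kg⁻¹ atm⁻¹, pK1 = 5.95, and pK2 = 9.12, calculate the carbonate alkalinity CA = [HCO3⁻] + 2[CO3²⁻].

[CO2*] = KH · pCO2 = 10^(−1.60) × 487×10^-6 = 1.223×10^-5 mol/kg
α₀ = 1/(1 + K1/[H⁺] + K1K2/[H⁺]²) = 1/(1 + 10^+2.05 + 10^+0.93) = 0.008216
DIC = [CO2*]/α₀ = 1.223×10^-5 / 0.008216 = 1.489 mmol/kg
CA = (α₁ + 2α₂)·DIC = (0.9219 + 2×0.06993) × 1.489 = 1.58 mmol/kg

CA = 1.58 mmol/kg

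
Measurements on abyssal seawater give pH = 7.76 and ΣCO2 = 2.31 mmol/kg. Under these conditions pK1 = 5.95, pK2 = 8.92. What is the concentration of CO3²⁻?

[CO3²⁻] = 0.147 mmol/kg

α₂ = 1 / (1 + [H⁺]/K2 + [H⁺]²/(K1K2)) = 1 / (1 + 10^+1.16 + 10^-0.65)
   = 1 / (1 + 14.454 + 0.22387) = 1/15.678 = 0.06378
[CO3²⁻] = α₂ × DIC = 0.06378 × 2.31 = 0.147 mmol/kg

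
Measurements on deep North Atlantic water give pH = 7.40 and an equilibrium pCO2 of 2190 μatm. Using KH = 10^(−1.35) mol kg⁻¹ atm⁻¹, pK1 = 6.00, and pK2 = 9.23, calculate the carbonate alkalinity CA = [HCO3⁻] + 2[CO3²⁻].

CA = 2.53 mmol/kg

[CO2*] = KH · pCO2 = 10^(−1.35) × 2190×10^-6 = 9.782×10^-5 mol/kg
α₀ = 1/(1 + K1/[H⁺] + K1K2/[H⁺]²) = 1/(1 + 10^+1.40 + 10^-0.43) = 0.03775
DIC = [CO2*]/α₀ = 9.782×10^-5 / 0.03775 = 2.591 mmol/kg
CA = (α₁ + 2α₂)·DIC = (0.9482 + 2×0.01403) × 2.591 = 2.53 mmol/kg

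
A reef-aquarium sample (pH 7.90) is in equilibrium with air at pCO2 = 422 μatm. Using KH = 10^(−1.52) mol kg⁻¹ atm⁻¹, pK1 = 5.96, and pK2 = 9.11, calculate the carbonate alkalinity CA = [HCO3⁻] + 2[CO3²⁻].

CA = 1.25 mmol/kg

[CO2*] = KH · pCO2 = 10^(−1.52) × 422×10^-6 = 1.274×10^-5 mol/kg
α₀ = 1/(1 + K1/[H⁺] + K1K2/[H⁺]²) = 1/(1 + 10^+1.94 + 10^+0.73) = 0.01070
DIC = [CO2*]/α₀ = 1.274×10^-5 / 0.01070 = 1.191 mmol/kg
CA = (α₁ + 2α₂)·DIC = (0.9318 + 2×0.05746) × 1.191 = 1.25 mmol/kg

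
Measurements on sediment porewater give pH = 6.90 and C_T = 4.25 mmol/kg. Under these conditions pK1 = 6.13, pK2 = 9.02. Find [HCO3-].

[HCO3⁻] = 3.61 mmol/kg

α₁ = 1 / (1 + [H⁺]/K1 + K2/[H⁺]) = 1 / (1 + 10^-0.77 + 10^-2.12)
   = 1 / (1 + 0.16982 + 0.0075858) = 1/1.1774 = 0.8493
[HCO3⁻] = α₁ × DIC = 0.8493 × 4.25 = 3.61 mmol/kg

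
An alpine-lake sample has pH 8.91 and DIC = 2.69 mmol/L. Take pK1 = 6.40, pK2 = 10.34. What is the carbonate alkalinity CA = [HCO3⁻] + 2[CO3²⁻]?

CA = 2.78 mmol/L

CA = [HCO3⁻] + 2[CO3²⁻] = (α₁ + 2α₂)·DIC
At pH 8.91: [H⁺]/K1 = 10^-2.51 = 0.0030903, K2/[H⁺] = 10^-1.43 = 0.037154
α₁ = 1/(1 + 0.0030903 + 0.037154) = 1/1.0402 = 0.9613; α₂ = α₁·K2/[H⁺] = 0.03572
α₁ + 2α₂ = 1.0327
CA = 1.0327 × 2.69 = 2.78 mmol/L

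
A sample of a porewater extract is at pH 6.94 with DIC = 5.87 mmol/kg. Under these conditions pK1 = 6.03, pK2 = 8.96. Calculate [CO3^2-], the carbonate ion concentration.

[CO3²⁻] = 0.0495 mmol/kg

α₂ = 1 / (1 + [H⁺]/K2 + [H⁺]²/(K1K2)) = 1 / (1 + 10^+2.02 + 10^+1.11)
   = 1 / (1 + 104.71 + 12.882) = 1/118.60 = 0.008432
[CO3²⁻] = α₂ × DIC = 0.008432 × 5.87 = 0.0495 mmol/kg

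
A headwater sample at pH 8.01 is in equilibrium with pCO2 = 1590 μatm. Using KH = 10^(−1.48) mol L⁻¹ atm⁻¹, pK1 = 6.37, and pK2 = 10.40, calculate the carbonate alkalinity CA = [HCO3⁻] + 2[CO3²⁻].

CA = 2.32 mmol/L

[CO2*] = KH · pCO2 = 10^(−1.48) × 1590×10^-6 = 5.265×10^-5 mol/L
α₀ = 1/(1 + K1/[H⁺] + K1K2/[H⁺]²) = 1/(1 + 10^+1.64 + 10^-0.75) = 0.02231
DIC = [CO2*]/α₀ = 5.265×10^-5 / 0.02231 = 2.360 mmol/L
CA = (α₁ + 2α₂)·DIC = (0.9737 + 2×0.003967) × 2.360 = 2.32 mmol/L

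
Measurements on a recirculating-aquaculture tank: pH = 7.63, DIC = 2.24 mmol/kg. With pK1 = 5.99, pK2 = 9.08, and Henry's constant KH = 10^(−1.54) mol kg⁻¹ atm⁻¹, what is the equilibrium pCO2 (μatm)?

α₀ = 1 / (1 + K1/[H⁺] + K1K2/[H⁺]²) = 1 / (1 + 10^+1.64 + 10^+0.19)
   = 1 / (1 + 43.652 + 1.5488) = 1/46.200 = 0.02164
[CO2*] = α₀ × DIC = 0.02164 × 2.24 = 0.04848 mmol/kg
pCO2 = [CO2*]/KH = 4.848×10^-5 / 2.884×10^-2 = 1680 μatm

pCO2 = 1680 μatm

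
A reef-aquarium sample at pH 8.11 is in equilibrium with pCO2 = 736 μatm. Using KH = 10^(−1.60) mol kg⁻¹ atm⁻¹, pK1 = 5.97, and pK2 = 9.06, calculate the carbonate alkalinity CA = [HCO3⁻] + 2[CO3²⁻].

CA = 3.12 mmol/kg

[CO2*] = KH · pCO2 = 10^(−1.60) × 736×10^-6 = 1.849×10^-5 mol/kg
α₀ = 1/(1 + K1/[H⁺] + K1K2/[H⁺]²) = 1/(1 + 10^+2.14 + 10^+1.19) = 0.006471
DIC = [CO2*]/α₀ = 1.849×10^-5 / 0.006471 = 2.857 mmol/kg
CA = (α₁ + 2α₂)·DIC = (0.8933 + 2×0.1002) × 2.857 = 3.12 mmol/kg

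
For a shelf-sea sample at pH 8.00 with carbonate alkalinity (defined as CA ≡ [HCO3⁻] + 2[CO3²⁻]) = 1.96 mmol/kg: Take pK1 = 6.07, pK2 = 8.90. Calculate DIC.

DIC = 1.78 mmol/kg

CA = [HCO3⁻] + 2[CO3²⁻] = (α₁ + 2α₂)·DIC
At pH 8.00: [H⁺]/K1 = 10^-1.93 = 0.011749, K2/[H⁺] = 10^-0.90 = 0.12589
α₁ = 1/(1 + 0.011749 + 0.12589) = 1/1.1376 = 0.8790; α₂ = α₁·K2/[H⁺] = 0.1107
α₁ + 2α₂ = 1.1003
DIC = CA / (α₁ + 2α₂) = 1.96 / 1.1003 = 1.78 mmol/kg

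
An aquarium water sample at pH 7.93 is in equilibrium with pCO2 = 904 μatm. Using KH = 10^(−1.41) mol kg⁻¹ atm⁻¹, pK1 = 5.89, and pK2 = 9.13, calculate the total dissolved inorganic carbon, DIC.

[CO2*] = KH · pCO2 = 10^(−1.41) × 904×10^-6 = 3.517×10^-5 mol/kg
α₀ = 1/(1 + K1/[H⁺] + K1K2/[H⁺]²) = 1/(1 + 10^+2.04 + 10^+0.84) = 0.008506
DIC = [CO2*]/α₀ = 3.517×10^-5 / 0.008506 = 4.13 mmol/kg

DIC = 4.13 mmol/kg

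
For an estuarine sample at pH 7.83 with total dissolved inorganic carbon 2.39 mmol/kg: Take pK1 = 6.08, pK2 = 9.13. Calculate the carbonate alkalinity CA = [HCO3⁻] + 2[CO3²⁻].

CA = 2.46 mmol/kg

CA = [HCO3⁻] + 2[CO3²⁻] = (α₁ + 2α₂)·DIC
At pH 7.83: [H⁺]/K1 = 10^-1.75 = 0.017783, K2/[H⁺] = 10^-1.30 = 0.050119
α₁ = 1/(1 + 0.017783 + 0.050119) = 1/1.0679 = 0.9364; α₂ = α₁·K2/[H⁺] = 0.04693
α₁ + 2α₂ = 1.0303
CA = 1.0303 × 2.39 = 2.46 mmol/kg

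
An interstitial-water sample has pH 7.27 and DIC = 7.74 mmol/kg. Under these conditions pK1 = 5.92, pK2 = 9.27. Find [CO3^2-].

[CO3²⁻] = 0.0734 mmol/kg

α₂ = 1 / (1 + [H⁺]/K2 + [H⁺]²/(K1K2)) = 1 / (1 + 10^+2.00 + 10^+0.65)
   = 1 / (1 + 100.00 + 4.4668) = 1/105.47 = 0.009482
[CO3²⁻] = α₂ × DIC = 0.009482 × 7.74 = 0.0734 mmol/kg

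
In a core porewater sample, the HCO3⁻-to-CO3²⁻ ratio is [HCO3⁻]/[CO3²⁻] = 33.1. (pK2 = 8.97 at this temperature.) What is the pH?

pH = 7.45

From K2 = [H⁺][CO3²⁻]/[HCO3⁻]:  pH = pK2 − log₁₀([HCO3⁻]/[CO3²⁻])
log₁₀(33.1) = +1.520
pH = 8.97 − (+1.520) = 7.45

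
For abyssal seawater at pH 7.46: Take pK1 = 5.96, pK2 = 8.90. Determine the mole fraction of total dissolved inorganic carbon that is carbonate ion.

α₂ = 1 / (1 + [H⁺]/K2 + [H⁺]²/(K1K2)) = 1 / (1 + 10^+1.44 + 10^-0.06)
   = 1 / (1 + 27.542 + 0.87096) = 1/29.413 = 0.03400

α₂ = 0.0340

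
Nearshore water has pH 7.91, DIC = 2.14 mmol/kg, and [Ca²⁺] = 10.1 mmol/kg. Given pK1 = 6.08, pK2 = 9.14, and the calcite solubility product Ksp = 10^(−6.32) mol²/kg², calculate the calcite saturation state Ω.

α₂ = 1 / (1 + [H⁺]/K2 + [H⁺]²/(K1K2)) = 1 / (1 + 10^+1.23 + 10^-0.60)
   = 1 / (1 + 16.982 + 0.25119) = 1/18.234 = 0.05484
[CO3²⁻] = α₂ × DIC = 0.05484 × 2.14 = 0.1174 mmol/kg
Ksp = 10^(−6.32) = 4.786×10^-7
Ω = [Ca²⁺][CO3²⁻]/Ksp = (10.1×10^-3)(1.174×10^-4) / 4.786×10^-7 = 2.48

Ω = 2.48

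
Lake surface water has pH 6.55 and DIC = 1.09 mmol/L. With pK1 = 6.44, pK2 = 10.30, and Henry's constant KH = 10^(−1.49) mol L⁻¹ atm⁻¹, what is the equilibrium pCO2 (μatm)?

α₀ = 1 / (1 + K1/[H⁺] + K1K2/[H⁺]²) = 1 / (1 + 10^+0.11 + 10^-3.64)
   = 1 / (1 + 1.2882 + 0.00022909) = 1/2.2885 = 0.4370
[CO2*] = α₀ × DIC = 0.4370 × 1.09 = 0.4763 mmol/L
pCO2 = [CO2*]/KH = 4.763×10^-4 / 3.236×10^-2 = 1.47×10^4 μatm

pCO2 = 1.47×10^4 μatm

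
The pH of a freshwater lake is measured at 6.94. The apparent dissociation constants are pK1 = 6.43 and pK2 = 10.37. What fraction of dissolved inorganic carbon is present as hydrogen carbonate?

α₁ = 0.764

α₁ = 1 / (1 + [H⁺]/K1 + K2/[H⁺]) = 1 / (1 + 10^-0.51 + 10^-3.43)
   = 1 / (1 + 0.30903 + 0.00037154) = 1/1.3094 = 0.7637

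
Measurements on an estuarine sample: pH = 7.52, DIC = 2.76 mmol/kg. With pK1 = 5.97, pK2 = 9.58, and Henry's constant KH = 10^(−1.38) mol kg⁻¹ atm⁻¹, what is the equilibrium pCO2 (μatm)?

α₀ = 1 / (1 + K1/[H⁺] + K1K2/[H⁺]²) = 1 / (1 + 10^+1.55 + 10^-0.51)
   = 1 / (1 + 35.481 + 0.30903) = 1/36.790 = 0.02718
[CO2*] = α₀ × DIC = 0.02718 × 2.76 = 0.07502 mmol/kg
pCO2 = [CO2*]/KH = 7.502×10^-5 / 4.169×10^-2 = 1800 μatm

pCO2 = 1800 μatm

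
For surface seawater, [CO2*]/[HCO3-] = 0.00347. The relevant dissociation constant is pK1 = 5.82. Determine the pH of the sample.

pH = 8.28

From K1 = [H⁺][HCO3-]/[CO2*]:  pH = pK1 − log₁₀([CO2*]/[HCO3-])
log₁₀(0.00347) = -2.460
pH = 5.82 − (-2.460) = 8.28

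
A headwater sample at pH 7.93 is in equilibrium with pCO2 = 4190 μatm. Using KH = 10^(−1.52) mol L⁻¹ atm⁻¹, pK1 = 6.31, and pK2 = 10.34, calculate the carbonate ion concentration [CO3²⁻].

[CO2*] = KH · pCO2 = 10^(−1.52) × 4190×10^-6 = 1.265×10^-4 mol/L
α₀ = 1/(1 + K1/[H⁺] + K1K2/[H⁺]²) = 1/(1 + 10^+1.62 + 10^-0.79) = 0.02334
DIC = [CO2*]/α₀ = 1.265×10^-4 / 0.02334 = 5.422 mmol/L
[CO3²⁻] = α₂·DIC; α₂ = 0.003785, so [CO3²⁻] = 0.003785 × 5.422 = 0.0205 mmol/L

[CO3²⁻] = 0.0205 mmol/L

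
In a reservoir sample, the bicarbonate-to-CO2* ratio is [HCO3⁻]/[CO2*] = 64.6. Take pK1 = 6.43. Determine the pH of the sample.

From K1 = [H⁺][HCO3⁻]/[CO2*]:  pH = pK1 + log₁₀([HCO3⁻]/[CO2*])
log₁₀(64.6) = +1.810
pH = 6.43 + (+1.810) = 8.24

pH = 8.24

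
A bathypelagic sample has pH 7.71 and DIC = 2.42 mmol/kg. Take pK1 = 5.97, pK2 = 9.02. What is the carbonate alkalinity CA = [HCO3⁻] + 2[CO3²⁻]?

CA = 2.49 mmol/kg

CA = [HCO3⁻] + 2[CO3²⁻] = (α₁ + 2α₂)·DIC
At pH 7.71: [H⁺]/K1 = 10^-1.74 = 0.018197, K2/[H⁺] = 10^-1.31 = 0.048978
α₁ = 1/(1 + 0.018197 + 0.048978) = 1/1.0672 = 0.9371; α₂ = α₁·K2/[H⁺] = 0.04589
α₁ + 2α₂ = 1.0288
CA = 1.0288 × 2.42 = 2.49 mmol/kg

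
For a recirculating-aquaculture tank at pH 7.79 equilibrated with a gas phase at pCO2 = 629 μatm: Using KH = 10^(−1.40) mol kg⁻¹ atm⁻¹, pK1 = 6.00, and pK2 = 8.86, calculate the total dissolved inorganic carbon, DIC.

[CO2*] = KH · pCO2 = 10^(−1.40) × 629×10^-6 = 2.504×10^-5 mol/kg
α₀ = 1/(1 + K1/[H⁺] + K1K2/[H⁺]²) = 1/(1 + 10^+1.79 + 10^+0.72) = 0.01473
DIC = [CO2*]/α₀ = 2.504×10^-5 / 0.01473 = 1.70 mmol/kg

DIC = 1.70 mmol/kg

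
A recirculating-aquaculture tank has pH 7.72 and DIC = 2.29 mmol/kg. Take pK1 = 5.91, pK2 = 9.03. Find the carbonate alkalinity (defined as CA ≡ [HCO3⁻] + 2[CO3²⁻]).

CA = [HCO3⁻] + 2[CO3²⁻] = (α₁ + 2α₂)·DIC
At pH 7.72: [H⁺]/K1 = 10^-1.81 = 0.015488, K2/[H⁺] = 10^-1.31 = 0.048978
α₁ = 1/(1 + 0.015488 + 0.048978) = 1/1.0645 = 0.9394; α₂ = α₁·K2/[H⁺] = 0.04601
α₁ + 2α₂ = 1.0315
CA = 1.0315 × 2.29 = 2.36 mmol/kg

CA = 2.36 mmol/kg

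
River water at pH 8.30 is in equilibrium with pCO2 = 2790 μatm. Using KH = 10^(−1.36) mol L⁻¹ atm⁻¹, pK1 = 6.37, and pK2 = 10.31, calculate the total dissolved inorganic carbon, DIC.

[CO2*] = KH · pCO2 = 10^(−1.36) × 2790×10^-6 = 1.218×10^-4 mol/L
α₀ = 1/(1 + K1/[H⁺] + K1K2/[H⁺]²) = 1/(1 + 10^+1.93 + 10^-0.08) = 0.01150
DIC = [CO2*]/α₀ = 1.218×10^-4 / 0.01150 = 10.6 mmol/L

DIC = 10.6 mmol/L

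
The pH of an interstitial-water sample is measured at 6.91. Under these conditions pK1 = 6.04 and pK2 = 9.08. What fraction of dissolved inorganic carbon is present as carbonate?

α₂ = 0.00592

α₂ = 1 / (1 + [H⁺]/K2 + [H⁺]²/(K1K2)) = 1 / (1 + 10^+2.17 + 10^+1.30)
   = 1 / (1 + 147.91 + 19.953) = 1/168.86 = 0.005922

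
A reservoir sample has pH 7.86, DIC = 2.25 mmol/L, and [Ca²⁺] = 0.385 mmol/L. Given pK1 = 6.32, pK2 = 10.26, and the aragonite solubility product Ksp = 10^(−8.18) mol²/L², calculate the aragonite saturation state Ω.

Ω = 0.505

α₂ = 1 / (1 + [H⁺]/K2 + [H⁺]²/(K1K2)) = 1 / (1 + 10^+2.40 + 10^+0.86)
   = 1 / (1 + 251.19 + 7.2444) = 1/259.43 = 0.003855
[CO3²⁻] = α₂ × DIC = 0.003855 × 2.25 = 0.008673 mmol/L = 8.673 μmol/L
Ksp = 10^(−8.18) = 6.607×10^-9
Ω = [Ca²⁺][CO3²⁻]/Ksp = (0.385×10^-3)(8.673×10^-6) / 6.607×10^-9 = 0.505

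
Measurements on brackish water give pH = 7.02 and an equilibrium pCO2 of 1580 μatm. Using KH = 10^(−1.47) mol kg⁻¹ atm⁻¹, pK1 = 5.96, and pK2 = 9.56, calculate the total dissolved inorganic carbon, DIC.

[CO2*] = KH · pCO2 = 10^(−1.47) × 1580×10^-6 = 5.354×10^-5 mol/kg
α₀ = 1/(1 + K1/[H⁺] + K1K2/[H⁺]²) = 1/(1 + 10^+1.06 + 10^-1.48) = 0.07991
DIC = [CO2*]/α₀ = 5.354×10^-5 / 0.07991 = 0.670 mmol/kg

DIC = 0.670 mmol/kg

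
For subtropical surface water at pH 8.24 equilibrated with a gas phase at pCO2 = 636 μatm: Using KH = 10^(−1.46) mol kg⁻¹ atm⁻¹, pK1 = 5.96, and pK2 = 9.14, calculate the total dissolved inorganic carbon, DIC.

DIC = 4.75 mmol/kg

[CO2*] = KH · pCO2 = 10^(−1.46) × 636×10^-6 = 2.205×10^-5 mol/kg
α₀ = 1/(1 + K1/[H⁺] + K1K2/[H⁺]²) = 1/(1 + 10^+2.28 + 10^+1.38) = 0.004640
DIC = [CO2*]/α₀ = 2.205×10^-5 / 0.004640 = 4.75 mmol/kg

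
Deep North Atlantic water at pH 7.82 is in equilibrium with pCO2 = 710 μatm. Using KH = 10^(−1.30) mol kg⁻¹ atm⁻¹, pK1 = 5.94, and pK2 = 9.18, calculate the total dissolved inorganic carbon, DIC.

DIC = 2.85 mmol/kg

[CO2*] = KH · pCO2 = 10^(−1.30) × 710×10^-6 = 3.558×10^-5 mol/kg
α₀ = 1/(1 + K1/[H⁺] + K1K2/[H⁺]²) = 1/(1 + 10^+1.88 + 10^+0.52) = 0.01247
DIC = [CO2*]/α₀ = 3.558×10^-5 / 0.01247 = 2.85 mmol/kg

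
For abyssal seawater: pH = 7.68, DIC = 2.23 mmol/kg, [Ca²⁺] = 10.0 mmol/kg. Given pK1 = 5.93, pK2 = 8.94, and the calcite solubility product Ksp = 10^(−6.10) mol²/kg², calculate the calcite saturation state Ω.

Ω = 1.44

α₂ = 1 / (1 + [H⁺]/K2 + [H⁺]²/(K1K2)) = 1 / (1 + 10^+1.26 + 10^-0.49)
   = 1 / (1 + 18.197 + 0.32359) = 1/19.521 = 0.05123
[CO3²⁻] = α₂ × DIC = 0.05123 × 2.23 = 0.1142 mmol/kg
Ksp = 10^(−6.10) = 7.943×10^-7
Ω = [Ca²⁺][CO3²⁻]/Ksp = (10.0×10^-3)(1.142×10^-4) / 7.943×10^-7 = 1.44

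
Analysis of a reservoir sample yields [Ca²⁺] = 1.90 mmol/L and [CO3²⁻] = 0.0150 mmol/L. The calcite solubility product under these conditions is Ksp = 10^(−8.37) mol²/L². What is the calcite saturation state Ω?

Ω = 6.68

Ksp = 10^(−8.37) = 4.266×10^-9
Ω = [Ca²⁺][CO3²⁻]/Ksp = (1.90×10^-3)(0.0150×10^-3) / 4.266×10^-9 = 6.68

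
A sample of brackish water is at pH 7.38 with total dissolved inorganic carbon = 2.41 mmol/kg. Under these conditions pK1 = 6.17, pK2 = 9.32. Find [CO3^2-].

[CO3²⁻] = 0.0258 mmol/kg

α₂ = 1 / (1 + [H⁺]/K2 + [H⁺]²/(K1K2)) = 1 / (1 + 10^+1.94 + 10^+0.73)
   = 1 / (1 + 87.096 + 5.3703) = 1/93.467 = 0.01070
[CO3²⁻] = α₂ × DIC = 0.01070 × 2.41 = 0.0258 mmol/kg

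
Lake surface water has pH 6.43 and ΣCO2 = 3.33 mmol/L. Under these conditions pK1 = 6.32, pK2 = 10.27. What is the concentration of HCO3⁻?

[HCO3⁻] = 1.87 mmol/L

α₁ = 1 / (1 + [H⁺]/K1 + K2/[H⁺]) = 1 / (1 + 10^-0.11 + 10^-3.84)
   = 1 / (1 + 0.77625 + 0.00014454) = 1/1.7764 = 0.5629
[HCO3⁻] = α₁ × DIC = 0.5629 × 3.33 = 1.87 mmol/L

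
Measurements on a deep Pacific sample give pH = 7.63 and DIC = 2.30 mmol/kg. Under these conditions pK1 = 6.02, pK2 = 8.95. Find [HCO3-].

[HCO3⁻] = 2.14 mmol/kg

α₁ = 1 / (1 + [H⁺]/K1 + K2/[H⁺]) = 1 / (1 + 10^-1.61 + 10^-1.32)
   = 1 / (1 + 0.024547 + 0.047863) = 1/1.0724 = 0.9325
[HCO3⁻] = α₁ × DIC = 0.9325 × 2.30 = 2.14 mmol/kg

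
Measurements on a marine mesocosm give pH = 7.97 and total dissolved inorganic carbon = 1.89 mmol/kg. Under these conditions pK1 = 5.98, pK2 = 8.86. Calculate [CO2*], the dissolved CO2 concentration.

α₀ = 1 / (1 + K1/[H⁺] + K1K2/[H⁺]²) = 1 / (1 + 10^+1.99 + 10^+1.10)
   = 1 / (1 + 97.724 + 12.589) = 1/111.31 = 0.008984
[CO2*] = α₀ × DIC = 0.008984 × 1.89 = 0.0170 mmol/kg = 17.0 μmol/kg

[CO2*] = 17.0 μmol/kg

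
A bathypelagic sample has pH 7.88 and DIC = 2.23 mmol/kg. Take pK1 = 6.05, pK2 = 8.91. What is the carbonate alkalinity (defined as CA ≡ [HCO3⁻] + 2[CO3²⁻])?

CA = 2.39 mmol/kg

CA = [HCO3⁻] + 2[CO3²⁻] = (α₁ + 2α₂)·DIC
At pH 7.88: [H⁺]/K1 = 10^-1.83 = 0.014791, K2/[H⁺] = 10^-1.03 = 0.093325
α₁ = 1/(1 + 0.014791 + 0.093325) = 1/1.1081 = 0.9024; α₂ = α₁·K2/[H⁺] = 0.08422
α₁ + 2α₂ = 1.0709
CA = 1.0709 × 2.23 = 2.39 mmol/kg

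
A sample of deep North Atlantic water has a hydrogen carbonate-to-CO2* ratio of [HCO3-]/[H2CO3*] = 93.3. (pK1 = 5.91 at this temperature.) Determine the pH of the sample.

pH = 7.88

From K1 = [H⁺][HCO3-]/[H2CO3*]:  pH = pK1 + log₁₀([HCO3-]/[H2CO3*])
log₁₀(93.3) = +1.970
pH = 5.91 + (+1.970) = 7.88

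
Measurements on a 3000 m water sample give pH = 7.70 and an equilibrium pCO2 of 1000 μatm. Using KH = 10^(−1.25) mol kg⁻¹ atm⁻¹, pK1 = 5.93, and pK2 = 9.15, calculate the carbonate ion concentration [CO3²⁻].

[CO3²⁻] = 0.117 mmol/kg

[CO2*] = KH · pCO2 = 10^(−1.25) × 1000×10^-6 = 5.623×10^-5 mol/kg
α₀ = 1/(1 + K1/[H⁺] + K1K2/[H⁺]²) = 1/(1 + 10^+1.77 + 10^+0.32) = 0.01614
DIC = [CO2*]/α₀ = 5.623×10^-5 / 0.01614 = 3.485 mmol/kg
[CO3²⁻] = α₂·DIC; α₂ = 0.03371, so [CO3²⁻] = 0.03371 × 3.485 = 0.117 mmol/kg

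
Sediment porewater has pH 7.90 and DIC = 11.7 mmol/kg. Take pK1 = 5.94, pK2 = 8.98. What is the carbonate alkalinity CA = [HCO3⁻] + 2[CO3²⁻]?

CA = 12.5 mmol/kg

CA = [HCO3⁻] + 2[CO3²⁻] = (α₁ + 2α₂)·DIC
At pH 7.90: [H⁺]/K1 = 10^-1.96 = 0.010965, K2/[H⁺] = 10^-1.08 = 0.083176
α₁ = 1/(1 + 0.010965 + 0.083176) = 1/1.0941 = 0.9140; α₂ = α₁·K2/[H⁺] = 0.07602
α₁ + 2α₂ = 1.0660
CA = 1.0660 × 11.7 = 12.5 mmol/kg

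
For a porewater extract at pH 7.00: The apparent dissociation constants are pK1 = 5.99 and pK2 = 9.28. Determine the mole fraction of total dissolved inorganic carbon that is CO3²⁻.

α₂ = 1 / (1 + [H⁺]/K2 + [H⁺]²/(K1K2)) = 1 / (1 + 10^+2.28 + 10^+1.27)
   = 1 / (1 + 190.55 + 18.621) = 1/210.17 = 0.004758

α₂ = 0.00476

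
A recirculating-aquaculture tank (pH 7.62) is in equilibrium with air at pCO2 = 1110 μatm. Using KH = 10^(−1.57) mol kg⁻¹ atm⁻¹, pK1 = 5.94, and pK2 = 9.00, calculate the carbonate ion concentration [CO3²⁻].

[CO3²⁻] = 0.0596 mmol/kg

[CO2*] = KH · pCO2 = 10^(−1.57) × 1110×10^-6 = 2.988×10^-5 mol/kg
α₀ = 1/(1 + K1/[H⁺] + K1K2/[H⁺]²) = 1/(1 + 10^+1.68 + 10^+0.30) = 0.01966
DIC = [CO2*]/α₀ = 2.988×10^-5 / 0.01966 = 1.519 mmol/kg
[CO3²⁻] = α₂·DIC; α₂ = 0.03923, so [CO3²⁻] = 0.03923 × 1.519 = 0.0596 mmol/kg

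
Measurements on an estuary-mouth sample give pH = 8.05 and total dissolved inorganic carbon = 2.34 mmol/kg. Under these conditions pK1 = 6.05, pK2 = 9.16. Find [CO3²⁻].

α₂ = 1 / (1 + [H⁺]/K2 + [H⁺]²/(K1K2)) = 1 / (1 + 10^+1.11 + 10^-0.89)
   = 1 / (1 + 12.882 + 0.12882) = 1/14.011 = 0.07137
[CO3²⁻] = α₂ × DIC = 0.07137 × 2.34 = 0.167 mmol/kg

[CO3²⁻] = 0.167 mmol/kg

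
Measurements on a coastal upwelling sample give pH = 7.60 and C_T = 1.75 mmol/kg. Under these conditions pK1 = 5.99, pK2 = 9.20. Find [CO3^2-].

α₂ = 1 / (1 + [H⁺]/K2 + [H⁺]²/(K1K2)) = 1 / (1 + 10^+1.60 + 10^-0.01)
   = 1 / (1 + 39.811 + 0.97724) = 1/41.788 = 0.02393
[CO3²⁻] = α₂ × DIC = 0.02393 × 1.75 = 0.0419 mmol/kg

[CO3²⁻] = 0.0419 mmol/kg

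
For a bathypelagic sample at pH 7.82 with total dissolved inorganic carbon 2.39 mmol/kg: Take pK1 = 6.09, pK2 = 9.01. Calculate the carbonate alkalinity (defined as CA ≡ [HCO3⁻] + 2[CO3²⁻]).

CA = [HCO3⁻] + 2[CO3²⁻] = (α₁ + 2α₂)·DIC
At pH 7.82: [H⁺]/K1 = 10^-1.73 = 0.018621, K2/[H⁺] = 10^-1.19 = 0.064565
α₁ = 1/(1 + 0.018621 + 0.064565) = 1/1.0832 = 0.9232; α₂ = α₁·K2/[H⁺] = 0.05961
α₁ + 2α₂ = 1.0424
CA = 1.0424 × 2.39 = 2.49 mmol/kg

CA = 2.49 mmol/kg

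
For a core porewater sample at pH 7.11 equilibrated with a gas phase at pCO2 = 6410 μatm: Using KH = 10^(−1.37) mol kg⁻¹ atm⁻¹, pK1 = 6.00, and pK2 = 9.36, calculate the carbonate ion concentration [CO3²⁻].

[CO2*] = KH · pCO2 = 10^(−1.37) × 6410×10^-6 = 2.734×10^-4 mol/kg
α₀ = 1/(1 + K1/[H⁺] + K1K2/[H⁺]²) = 1/(1 + 10^+1.11 + 10^-1.14) = 0.07166
DIC = [CO2*]/α₀ = 2.734×10^-4 / 0.07166 = 3.816 mmol/kg
[CO3²⁻] = α₂·DIC; α₂ = 0.005191, so [CO3²⁻] = 0.005191 × 3.816 = 0.0198 mmol/kg = 19.8 μmol/kg

[CO3²⁻] = 19.8 μmol/kg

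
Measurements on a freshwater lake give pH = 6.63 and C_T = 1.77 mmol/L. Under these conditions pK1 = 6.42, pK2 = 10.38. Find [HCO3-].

[HCO3⁻] = 1.09 mmol/L

α₁ = 1 / (1 + [H⁺]/K1 + K2/[H⁺]) = 1 / (1 + 10^-0.21 + 10^-3.75)
   = 1 / (1 + 0.61660 + 0.00017783) = 1/1.6168 = 0.6185
[HCO3⁻] = α₁ × DIC = 0.6185 × 1.77 = 1.09 mmol/L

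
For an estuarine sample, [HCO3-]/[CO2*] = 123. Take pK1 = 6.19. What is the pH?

pH = 8.28

From K1 = [H⁺][HCO3-]/[CO2*]:  pH = pK1 + log₁₀([HCO3-]/[CO2*])
log₁₀(123) = +2.090
pH = 6.19 + (+2.090) = 8.28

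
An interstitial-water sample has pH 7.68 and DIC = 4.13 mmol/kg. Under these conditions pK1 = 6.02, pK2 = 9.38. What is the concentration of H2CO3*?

[CO2*] = 0.0867 mmol/kg

α₀ = 1 / (1 + K1/[H⁺] + K1K2/[H⁺]²) = 1 / (1 + 10^+1.66 + 10^-0.04)
   = 1 / (1 + 45.709 + 0.91201) = 1/47.621 = 0.02100
[CO2*] = α₀ × DIC = 0.02100 × 4.13 = 0.0867 mmol/kg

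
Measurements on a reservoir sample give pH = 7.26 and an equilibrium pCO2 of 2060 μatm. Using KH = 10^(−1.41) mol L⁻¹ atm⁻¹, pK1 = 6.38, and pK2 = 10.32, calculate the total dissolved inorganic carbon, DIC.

[CO2*] = KH · pCO2 = 10^(−1.41) × 2060×10^-6 = 8.014×10^-5 mol/L
α₀ = 1/(1 + K1/[H⁺] + K1K2/[H⁺]²) = 1/(1 + 10^+0.88 + 10^-2.18) = 0.1164
DIC = [CO2*]/α₀ = 8.014×10^-5 / 0.1164 = 0.689 mmol/L

DIC = 0.689 mmol/L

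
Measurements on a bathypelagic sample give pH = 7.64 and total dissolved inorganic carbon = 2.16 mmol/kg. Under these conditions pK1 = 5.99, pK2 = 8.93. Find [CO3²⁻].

[CO3²⁻] = 0.103 mmol/kg

α₂ = 1 / (1 + [H⁺]/K2 + [H⁺]²/(K1K2)) = 1 / (1 + 10^+1.29 + 10^-0.36)
   = 1 / (1 + 19.498 + 0.43652) = 1/20.935 = 0.04777
[CO3²⁻] = α₂ × DIC = 0.04777 × 2.16 = 0.103 mmol/kg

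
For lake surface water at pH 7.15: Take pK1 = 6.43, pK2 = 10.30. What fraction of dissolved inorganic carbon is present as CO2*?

α₀ = 0.160

α₀ = 1 / (1 + K1/[H⁺] + K1K2/[H⁺]²) = 1 / (1 + 10^+0.72 + 10^-2.43)
   = 1 / (1 + 5.2481 + 0.0037154) = 1/6.2518 = 0.1600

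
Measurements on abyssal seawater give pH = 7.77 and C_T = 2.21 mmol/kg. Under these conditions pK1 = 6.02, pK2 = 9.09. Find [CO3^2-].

α₂ = 1 / (1 + [H⁺]/K2 + [H⁺]²/(K1K2)) = 1 / (1 + 10^+1.32 + 10^-0.43)
   = 1 / (1 + 20.893 + 0.37154) = 1/22.264 = 0.04491
[CO3²⁻] = α₂ × DIC = 0.04491 × 2.21 = 0.0993 mmol/kg

[CO3²⁻] = 0.0993 mmol/kg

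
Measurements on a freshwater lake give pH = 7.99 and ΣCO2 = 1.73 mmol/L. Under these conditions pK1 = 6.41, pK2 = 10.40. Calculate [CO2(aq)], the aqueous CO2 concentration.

α₀ = 1 / (1 + K1/[H⁺] + K1K2/[H⁺]²) = 1 / (1 + 10^+1.58 + 10^-0.83)
   = 1 / (1 + 38.019 + 0.14791) = 1/39.167 = 0.02553
[CO2*] = α₀ × DIC = 0.02553 × 1.73 = 0.0442 mmol/L

[CO2*] = 0.0442 mmol/L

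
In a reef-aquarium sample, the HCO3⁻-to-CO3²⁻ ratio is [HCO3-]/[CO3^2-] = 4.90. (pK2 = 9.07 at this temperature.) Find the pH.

From K2 = [H⁺][CO3^2-]/[HCO3-]:  pH = pK2 − log₁₀([HCO3-]/[CO3^2-])
log₁₀(4.90) = +0.690
pH = 9.07 − (+0.690) = 8.38

pH = 8.38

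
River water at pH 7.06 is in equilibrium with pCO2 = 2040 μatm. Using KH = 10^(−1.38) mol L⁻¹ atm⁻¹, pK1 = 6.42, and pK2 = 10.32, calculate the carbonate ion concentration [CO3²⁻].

[CO3²⁻] = 0.204 μmol/L

[CO2*] = KH · pCO2 = 10^(−1.38) × 2040×10^-6 = 8.504×10^-5 mol/L
α₀ = 1/(1 + K1/[H⁺] + K1K2/[H⁺]²) = 1/(1 + 10^+0.64 + 10^-2.62) = 0.1863
DIC = [CO2*]/α₀ = 8.504×10^-5 / 0.1863 = 0.4565 mmol/L
[CO3²⁻] = α₂·DIC; α₂ = 0.0004469, so [CO3²⁻] = 0.0004469 × 0.4565 = 0.000204 mmol/L = 0.204 μmol/L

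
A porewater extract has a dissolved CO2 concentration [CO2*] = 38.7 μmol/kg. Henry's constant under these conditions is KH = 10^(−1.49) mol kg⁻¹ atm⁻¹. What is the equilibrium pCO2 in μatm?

pCO2 = 1200 μatm

KH = 10^(−1.49) = 3.236×10^-2 mol kg⁻¹ atm⁻¹
pCO2 = [CO2*]/KH = 38.7×10^-6 / 3.236×10^-2 = 1.20×10^-3 atm = 1200 μatm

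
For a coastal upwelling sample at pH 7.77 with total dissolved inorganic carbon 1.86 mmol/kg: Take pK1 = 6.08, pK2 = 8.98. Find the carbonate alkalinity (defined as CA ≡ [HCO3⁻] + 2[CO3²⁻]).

CA = 1.93 mmol/kg

CA = [HCO3⁻] + 2[CO3²⁻] = (α₁ + 2α₂)·DIC
At pH 7.77: [H⁺]/K1 = 10^-1.69 = 0.020417, K2/[H⁺] = 10^-1.21 = 0.061660
α₁ = 1/(1 + 0.020417 + 0.061660) = 1/1.0821 = 0.9241; α₂ = α₁·K2/[H⁺] = 0.05698
α₁ + 2α₂ = 1.0381
CA = 1.0381 × 1.86 = 1.93 mmol/kg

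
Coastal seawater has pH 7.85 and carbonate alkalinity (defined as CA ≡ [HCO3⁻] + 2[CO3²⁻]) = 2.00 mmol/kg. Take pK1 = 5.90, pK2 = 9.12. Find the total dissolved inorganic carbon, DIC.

DIC = 1.92 mmol/kg

CA = [HCO3⁻] + 2[CO3²⁻] = (α₁ + 2α₂)·DIC
At pH 7.85: [H⁺]/K1 = 10^-1.95 = 0.011220, K2/[H⁺] = 10^-1.27 = 0.053703
α₁ = 1/(1 + 0.011220 + 0.053703) = 1/1.0649 = 0.9390; α₂ = α₁·K2/[H⁺] = 0.05043
α₁ + 2α₂ = 1.0399
DIC = CA / (α₁ + 2α₂) = 2.00 / 1.0399 = 1.92 mmol/kg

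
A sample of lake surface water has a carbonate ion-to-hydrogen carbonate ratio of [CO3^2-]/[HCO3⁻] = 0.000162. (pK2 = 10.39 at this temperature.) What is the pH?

From K2 = [H⁺][CO3^2-]/[HCO3⁻]:  pH = pK2 + log₁₀([CO3^2-]/[HCO3⁻])
log₁₀(0.000162) = -3.790
pH = 10.39 + (-3.790) = 6.60

pH = 6.60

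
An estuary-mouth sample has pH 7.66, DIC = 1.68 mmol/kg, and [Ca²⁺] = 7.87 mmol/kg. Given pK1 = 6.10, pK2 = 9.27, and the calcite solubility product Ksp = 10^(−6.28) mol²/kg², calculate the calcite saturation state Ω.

Ω = 0.588

α₂ = 1 / (1 + [H⁺]/K2 + [H⁺]²/(K1K2)) = 1 / (1 + 10^+1.61 + 10^+0.05)
   = 1 / (1 + 40.738 + 1.1220) = 1/42.860 = 0.02333
[CO3²⁻] = α₂ × DIC = 0.02333 × 1.68 = 0.03920 mmol/kg
Ksp = 10^(−6.28) = 5.248×10^-7
Ω = [Ca²⁺][CO3²⁻]/Ksp = (7.87×10^-3)(3.920×10^-5) / 5.248×10^-7 = 0.588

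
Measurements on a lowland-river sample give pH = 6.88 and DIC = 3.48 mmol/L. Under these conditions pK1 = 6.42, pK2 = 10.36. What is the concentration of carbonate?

α₂ = 1 / (1 + [H⁺]/K2 + [H⁺]²/(K1K2)) = 1 / (1 + 10^+3.48 + 10^+3.02)
   = 1 / (1 + 3020.0 + 1047.1) = 1/4068.1 = 0.0002458
[CO3²⁻] = α₂ × DIC = 0.0002458 × 3.48 = 0.000855 mmol/L = 0.855 μmol/L

[CO3²⁻] = 0.855 μmol/L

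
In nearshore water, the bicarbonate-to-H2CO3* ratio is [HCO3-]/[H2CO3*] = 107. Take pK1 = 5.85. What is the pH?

From K1 = [H⁺][HCO3-]/[H2CO3*]:  pH = pK1 + log₁₀([HCO3-]/[H2CO3*])
log₁₀(107) = +2.029
pH = 5.85 + (+2.029) = 7.88

pH = 7.88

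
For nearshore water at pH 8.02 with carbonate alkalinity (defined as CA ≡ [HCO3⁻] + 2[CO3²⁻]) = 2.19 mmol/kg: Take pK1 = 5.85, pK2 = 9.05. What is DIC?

DIC = 2.03 mmol/kg

CA = [HCO3⁻] + 2[CO3²⁻] = (α₁ + 2α₂)·DIC
At pH 8.02: [H⁺]/K1 = 10^-2.17 = 0.0067608, K2/[H⁺] = 10^-1.03 = 0.093325
α₁ = 1/(1 + 0.0067608 + 0.093325) = 1/1.1001 = 0.9090; α₂ = α₁·K2/[H⁺] = 0.08483
α₁ + 2α₂ = 1.0787
DIC = CA / (α₁ + 2α₂) = 2.19 / 1.0787 = 2.03 mmol/kg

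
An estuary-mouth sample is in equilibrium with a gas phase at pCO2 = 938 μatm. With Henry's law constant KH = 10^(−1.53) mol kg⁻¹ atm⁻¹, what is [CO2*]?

KH = 10^(−1.53) = 2.951×10^-2 mol kg⁻¹ atm⁻¹
[CO2*] = KH · pCO2 = 2.951×10^-2 × 938×10^-6 atm = 2.77×10^-5 mol/kg

[CO2*] = 27.7 μmol/kg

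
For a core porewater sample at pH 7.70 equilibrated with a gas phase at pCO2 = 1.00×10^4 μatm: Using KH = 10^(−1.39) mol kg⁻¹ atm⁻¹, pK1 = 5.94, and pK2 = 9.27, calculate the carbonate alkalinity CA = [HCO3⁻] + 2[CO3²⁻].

CA = 24.7 mmol/kg

[CO2*] = KH · pCO2 = 10^(−1.39) × 1.00×10^4×10^-6 = 4.074×10^-4 mol/kg
α₀ = 1/(1 + K1/[H⁺] + K1K2/[H⁺]²) = 1/(1 + 10^+1.76 + 10^+0.19) = 0.01664
DIC = [CO2*]/α₀ = 4.074×10^-4 / 0.01664 = 24.48 mmol/kg
CA = (α₁ + 2α₂)·DIC = (0.9576 + 2×0.02577) × 24.48 = 24.7 mmol/kg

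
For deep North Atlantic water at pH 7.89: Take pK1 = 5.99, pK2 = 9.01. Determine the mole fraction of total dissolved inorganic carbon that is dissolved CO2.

α₀ = 1 / (1 + K1/[H⁺] + K1K2/[H⁺]²) = 1 / (1 + 10^+1.90 + 10^+0.78)
   = 1 / (1 + 79.433 + 6.0256) = 1/86.458 = 0.01157

α₀ = 0.0116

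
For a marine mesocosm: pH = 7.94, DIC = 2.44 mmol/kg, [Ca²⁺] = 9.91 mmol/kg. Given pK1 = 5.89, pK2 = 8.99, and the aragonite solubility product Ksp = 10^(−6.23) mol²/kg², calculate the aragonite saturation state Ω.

α₂ = 1 / (1 + [H⁺]/K2 + [H⁺]²/(K1K2)) = 1 / (1 + 10^+1.05 + 10^-1.00)
   = 1 / (1 + 11.220 + 0.10000) = 1/12.320 = 0.08117
[CO3²⁻] = α₂ × DIC = 0.08117 × 2.44 = 0.1980 mmol/kg
Ksp = 10^(−6.23) = 5.888×10^-7
Ω = [Ca²⁺][CO3²⁻]/Ksp = (9.91×10^-3)(1.980×10^-4) / 5.888×10^-7 = 3.33

Ω = 3.33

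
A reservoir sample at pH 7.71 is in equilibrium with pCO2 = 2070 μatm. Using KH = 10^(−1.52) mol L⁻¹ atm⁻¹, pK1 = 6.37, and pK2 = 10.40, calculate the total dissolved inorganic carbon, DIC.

[CO2*] = KH · pCO2 = 10^(−1.52) × 2070×10^-6 = 6.251×10^-5 mol/L
α₀ = 1/(1 + K1/[H⁺] + K1K2/[H⁺]²) = 1/(1 + 10^+1.34 + 10^-1.35) = 0.04363
DIC = [CO2*]/α₀ = 6.251×10^-5 / 0.04363 = 1.43 mmol/L

DIC = 1.43 mmol/L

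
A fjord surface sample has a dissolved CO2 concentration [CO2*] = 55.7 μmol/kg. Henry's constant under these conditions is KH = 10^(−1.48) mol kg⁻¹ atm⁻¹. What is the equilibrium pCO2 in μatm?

KH = 10^(−1.48) = 3.311×10^-2 mol kg⁻¹ atm⁻¹
pCO2 = [CO2*]/KH = 55.7×10^-6 / 3.311×10^-2 = 1.68×10^-3 atm = 1680 μatm

pCO2 = 1680 μatm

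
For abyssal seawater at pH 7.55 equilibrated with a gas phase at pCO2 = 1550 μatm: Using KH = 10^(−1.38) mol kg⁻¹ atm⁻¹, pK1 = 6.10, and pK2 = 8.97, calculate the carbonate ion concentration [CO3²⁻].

[CO3²⁻] = 0.0692 mmol/kg

[CO2*] = KH · pCO2 = 10^(−1.38) × 1550×10^-6 = 6.461×10^-5 mol/kg
α₀ = 1/(1 + K1/[H⁺] + K1K2/[H⁺]²) = 1/(1 + 10^+1.45 + 10^+0.03) = 0.03305
DIC = [CO2*]/α₀ = 6.461×10^-5 / 0.03305 = 1.955 mmol/kg
[CO3²⁻] = α₂·DIC; α₂ = 0.03542, so [CO3²⁻] = 0.03542 × 1.955 = 0.0692 mmol/kg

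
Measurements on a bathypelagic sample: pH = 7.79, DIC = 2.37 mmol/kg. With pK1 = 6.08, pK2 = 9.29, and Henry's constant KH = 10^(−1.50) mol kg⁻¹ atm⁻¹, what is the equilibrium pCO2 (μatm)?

pCO2 = 1390 μatm

α₀ = 1 / (1 + K1/[H⁺] + K1K2/[H⁺]²) = 1 / (1 + 10^+1.71 + 10^+0.21)
   = 1 / (1 + 51.286 + 1.6218) = 1/53.908 = 0.01855
[CO2*] = α₀ × DIC = 0.01855 × 2.37 = 0.04396 mmol/kg
pCO2 = [CO2*]/KH = 4.396×10^-5 / 3.162×10^-2 = 1390 μatm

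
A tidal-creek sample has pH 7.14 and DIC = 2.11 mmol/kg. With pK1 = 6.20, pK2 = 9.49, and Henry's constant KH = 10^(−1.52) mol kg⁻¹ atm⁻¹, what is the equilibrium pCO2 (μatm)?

pCO2 = 7170 μatm

α₀ = 1 / (1 + K1/[H⁺] + K1K2/[H⁺]²) = 1 / (1 + 10^+0.94 + 10^-1.41)
   = 1 / (1 + 8.7096 + 0.038905) = 1/9.7485 = 0.1026
[CO2*] = α₀ × DIC = 0.1026 × 2.11 = 0.2164 mmol/kg
pCO2 = [CO2*]/KH = 2.164×10^-4 / 3.020×10^-2 = 7170 μatm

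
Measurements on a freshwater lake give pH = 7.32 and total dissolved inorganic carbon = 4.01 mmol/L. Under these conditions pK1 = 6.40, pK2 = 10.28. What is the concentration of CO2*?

α₀ = 1 / (1 + K1/[H⁺] + K1K2/[H⁺]²) = 1 / (1 + 10^+0.92 + 10^-2.04)
   = 1 / (1 + 8.3176 + 0.0091201) = 1/9.3268 = 0.1072
[CO2*] = α₀ × DIC = 0.1072 × 4.01 = 0.430 mmol/L

[CO2*] = 0.430 mmol/L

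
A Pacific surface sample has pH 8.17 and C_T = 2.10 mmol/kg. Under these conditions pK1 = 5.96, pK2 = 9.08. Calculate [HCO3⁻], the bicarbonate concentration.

[HCO3⁻] = 1.86 mmol/kg

α₁ = 1 / (1 + [H⁺]/K1 + K2/[H⁺]) = 1 / (1 + 10^-2.21 + 10^-0.91)
   = 1 / (1 + 0.0061660 + 0.12303) = 1/1.1292 = 0.8856
[HCO3⁻] = α₁ × DIC = 0.8856 × 2.10 = 1.86 mmol/kg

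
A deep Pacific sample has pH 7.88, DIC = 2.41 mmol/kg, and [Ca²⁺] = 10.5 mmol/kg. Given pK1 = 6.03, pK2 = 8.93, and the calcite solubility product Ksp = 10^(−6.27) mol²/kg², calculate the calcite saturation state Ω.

Ω = 3.81

α₂ = 1 / (1 + [H⁺]/K2 + [H⁺]²/(K1K2)) = 1 / (1 + 10^+1.05 + 10^-0.80)
   = 1 / (1 + 11.220 + 0.15849) = 1/12.379 = 0.08078
[CO3²⁻] = α₂ × DIC = 0.08078 × 2.41 = 0.1947 mmol/kg
Ksp = 10^(−6.27) = 5.370×10^-7
Ω = [Ca²⁺][CO3²⁻]/Ksp = (10.5×10^-3)(1.947×10^-4) / 5.370×10^-7 = 3.81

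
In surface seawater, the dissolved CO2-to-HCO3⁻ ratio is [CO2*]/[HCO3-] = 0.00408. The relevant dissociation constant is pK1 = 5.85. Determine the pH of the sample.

From K1 = [H⁺][HCO3-]/[CO2*]:  pH = pK1 − log₁₀([CO2*]/[HCO3-])
log₁₀(0.00408) = -2.389
pH = 5.85 − (-2.389) = 8.24

pH = 8.24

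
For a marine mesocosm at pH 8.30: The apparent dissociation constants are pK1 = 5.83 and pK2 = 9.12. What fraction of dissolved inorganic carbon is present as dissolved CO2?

α₀ = 1 / (1 + K1/[H⁺] + K1K2/[H⁺]²) = 1 / (1 + 10^+2.47 + 10^+1.65)
   = 1 / (1 + 295.12 + 44.668) = 1/340.79 = 0.002934

α₀ = 0.00293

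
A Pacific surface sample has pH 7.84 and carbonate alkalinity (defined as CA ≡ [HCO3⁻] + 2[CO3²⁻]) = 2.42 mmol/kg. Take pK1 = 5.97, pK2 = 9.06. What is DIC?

DIC = 2.32 mmol/kg

CA = [HCO3⁻] + 2[CO3²⁻] = (α₁ + 2α₂)·DIC
At pH 7.84: [H⁺]/K1 = 10^-1.87 = 0.013490, K2/[H⁺] = 10^-1.22 = 0.060256
α₁ = 1/(1 + 0.013490 + 0.060256) = 1/1.0737 = 0.9313; α₂ = α₁·K2/[H⁺] = 0.05612
α₁ + 2α₂ = 1.0436
DIC = CA / (α₁ + 2α₂) = 2.42 / 1.0436 = 2.32 mmol/kg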